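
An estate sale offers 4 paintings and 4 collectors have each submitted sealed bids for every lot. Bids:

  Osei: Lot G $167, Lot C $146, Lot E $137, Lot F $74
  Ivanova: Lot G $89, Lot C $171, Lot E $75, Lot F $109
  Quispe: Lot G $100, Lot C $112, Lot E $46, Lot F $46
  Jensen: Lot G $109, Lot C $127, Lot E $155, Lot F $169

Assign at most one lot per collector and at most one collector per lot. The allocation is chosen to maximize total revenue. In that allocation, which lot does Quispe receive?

Quispe receives Lot G.

Optimal: Osei→Lot E ($137), Ivanova→Lot C ($171), Quispe→Lot G ($100), Jensen→Lot F ($169) — total 137+171+100+169 = $577.
Column-greedy (each lot in turn goes to its best remaining collector) gives $539, worse by 38.
Next-best assignment: Osei→Lot G, Ivanova→Lot C, Quispe→Lot E, Jensen→Lot F = $553.
Swapping Quispe↔Ivanova (Quispe→Lot C $112, Ivanova→Lot G $89) loses 70.
Quispe's own top lot is Lot C ($112), but forcing Quispe→Lot C and reassigning the rest optimally gives only $543 — worse by 34.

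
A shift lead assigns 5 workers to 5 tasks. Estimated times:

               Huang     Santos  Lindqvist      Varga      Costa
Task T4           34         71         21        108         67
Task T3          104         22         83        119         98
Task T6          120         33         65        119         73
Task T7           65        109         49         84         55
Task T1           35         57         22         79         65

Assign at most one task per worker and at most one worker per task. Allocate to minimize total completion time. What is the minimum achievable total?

Min total: 235 min

Optimal: Huang→Task T4 (34 min), Santos→Task T3 (22 min), Lindqvist→Task T1 (22 min), Varga→Task T7 (84 min), Costa→Task T6 (73 min) — total 34+22+22+84+73 = 235 min.
Min-entry greedy (repeatedly take the single cheapest remaining cell) gives 252 min, worse by 17.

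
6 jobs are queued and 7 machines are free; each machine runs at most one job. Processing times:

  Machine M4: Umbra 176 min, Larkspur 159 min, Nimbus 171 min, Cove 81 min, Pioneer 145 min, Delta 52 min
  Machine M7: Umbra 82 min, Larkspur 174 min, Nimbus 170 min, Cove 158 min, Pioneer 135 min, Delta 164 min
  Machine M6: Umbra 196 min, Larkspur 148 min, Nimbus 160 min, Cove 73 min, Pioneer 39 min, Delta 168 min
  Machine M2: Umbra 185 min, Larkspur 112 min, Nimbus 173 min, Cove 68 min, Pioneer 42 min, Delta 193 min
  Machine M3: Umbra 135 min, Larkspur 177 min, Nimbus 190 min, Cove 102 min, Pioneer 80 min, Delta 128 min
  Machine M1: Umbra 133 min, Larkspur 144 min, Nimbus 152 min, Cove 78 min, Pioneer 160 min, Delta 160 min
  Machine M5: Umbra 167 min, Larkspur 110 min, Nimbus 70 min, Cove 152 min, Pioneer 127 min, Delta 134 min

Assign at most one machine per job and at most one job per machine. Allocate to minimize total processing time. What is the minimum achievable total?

This is the linear assignment problem.
Optimal: Umbra→Machine M7 (82 min), Larkspur→Machine M2 (112 min), Nimbus→Machine M5 (70 min), Cove→Machine M1 (78 min), Pioneer→Machine M6 (39 min), Delta→Machine M4 (52 min) — total 82+112+70+78+39+52 = 433 min.
Min-entry greedy (repeatedly take the single cheapest remaining cell) gives 455 min, worse by 22.
Next-best assignment: Umbra→Machine M7, Larkspur→Machine M1, Nimbus→Machine M5, Cove→Machine M2, Pioneer→Machine M6, Delta→Machine M4 = 455 min.
Checked against all permutations: 433 min is optimal.

Min total: 433 min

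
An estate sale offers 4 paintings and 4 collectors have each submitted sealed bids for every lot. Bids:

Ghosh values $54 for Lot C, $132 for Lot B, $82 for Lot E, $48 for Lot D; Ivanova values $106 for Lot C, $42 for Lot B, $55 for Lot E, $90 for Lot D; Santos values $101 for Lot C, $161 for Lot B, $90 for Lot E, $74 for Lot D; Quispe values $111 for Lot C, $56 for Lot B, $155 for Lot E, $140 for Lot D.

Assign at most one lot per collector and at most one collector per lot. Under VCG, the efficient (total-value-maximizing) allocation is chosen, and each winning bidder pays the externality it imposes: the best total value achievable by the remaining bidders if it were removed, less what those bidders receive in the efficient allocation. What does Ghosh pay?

Efficient allocation: Ghosh→Lot E ($82), Ivanova→Lot C ($106), Santos→Lot B ($161), Quispe→Lot D ($140); total welfare W = $489.
Ghosh receives Lot E at value $82, so the others get W − 82 = $407.
Without Ghosh: best allocation of the remaining 3 bidders over all 4 lots is Ivanova→Lot C ($106), Santos→Lot B ($161), Quispe→Lot E ($155), total $422.
VCG payment = (others' best without Ghosh) − (others' welfare with Ghosh) = 422 − 407 = $15.

Ghosh pays $15.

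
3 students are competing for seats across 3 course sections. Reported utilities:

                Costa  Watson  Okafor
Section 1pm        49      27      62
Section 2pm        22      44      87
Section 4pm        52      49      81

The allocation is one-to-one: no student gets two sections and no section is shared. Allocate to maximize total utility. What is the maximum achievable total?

This is the linear assignment problem.
Optimal: Costa→Section 1pm (49 points), Watson→Section 4pm (49 points), Okafor→Section 2pm (87 points) — total 49+49+87 = 185 points.
Max-entry greedy (repeatedly take the single best remaining cell) gives 166 points, worse by 19.
Checked against all permutations: 185 points is optimal.

Maximum total: 185 points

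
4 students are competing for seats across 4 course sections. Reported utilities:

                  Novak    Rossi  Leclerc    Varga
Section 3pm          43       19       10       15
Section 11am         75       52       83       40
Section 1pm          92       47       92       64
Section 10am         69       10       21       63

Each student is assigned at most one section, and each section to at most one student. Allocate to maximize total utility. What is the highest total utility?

This is the linear assignment problem.
Optimal: Novak→Section 1pm (92 points), Rossi→Section 3pm (19 points), Leclerc→Section 11am (83 points), Varga→Section 10am (63 points) — total 92+19+83+63 = 257 points.
Row-greedy (each student in turn takes its best remaining section) gives 180 points, worse by 77.
Swapping Rossi↔Novak (Rossi→Section 1pm 47 points, Novak→Section 3pm 43 points) loses 21.
No other one-to-one assignment exceeds 257 points.

Max total: 257 points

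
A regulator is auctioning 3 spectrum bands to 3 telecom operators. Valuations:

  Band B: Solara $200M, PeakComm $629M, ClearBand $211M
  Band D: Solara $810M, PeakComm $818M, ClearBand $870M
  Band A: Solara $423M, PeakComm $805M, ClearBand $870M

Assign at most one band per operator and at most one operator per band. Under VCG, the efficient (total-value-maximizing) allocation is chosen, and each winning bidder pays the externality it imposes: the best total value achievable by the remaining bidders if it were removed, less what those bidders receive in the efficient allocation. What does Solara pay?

Efficient allocation: Solara→Band D ($810M), PeakComm→Band B ($629M), ClearBand→Band A ($870M); total welfare W = $2309M.
Solara receives Band D at value $810M, so the others get W − 810 = $1499M.
Without Solara: best allocation of the remaining 2 bidders over all 3 bands is PeakComm→Band D ($818M), ClearBand→Band A ($870M), total $1688M.
VCG payment = (others' best without Solara) − (others' welfare with Solara) = 1688 − 1499 = $189M.

Solara pays $189M.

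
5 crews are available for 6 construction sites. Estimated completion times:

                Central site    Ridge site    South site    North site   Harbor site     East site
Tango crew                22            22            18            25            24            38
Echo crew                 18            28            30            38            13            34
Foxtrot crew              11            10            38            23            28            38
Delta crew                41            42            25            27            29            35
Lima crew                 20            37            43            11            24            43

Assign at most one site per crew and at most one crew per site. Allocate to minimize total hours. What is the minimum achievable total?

Optimal: Tango crew→Central site (22 hours), Echo crew→Harbor site (13 hours), Foxtrot crew→Ridge site (10 hours), Delta crew→South site (25 hours), Lima crew→North site (11 hours) — total 22+13+10+25+11 = 81 hours.
Row-greedy (each crew in turn takes its cheapest remaining site) gives 88 hours, worse by 7.
Next-best assignment: Tango crew→Ridge site, Echo crew→Harbor site, Foxtrot crew→Central site, Delta crew→South site, Lima crew→North site = 82 hours.
Every other assignment is strictly worse.

Min total: 81 hours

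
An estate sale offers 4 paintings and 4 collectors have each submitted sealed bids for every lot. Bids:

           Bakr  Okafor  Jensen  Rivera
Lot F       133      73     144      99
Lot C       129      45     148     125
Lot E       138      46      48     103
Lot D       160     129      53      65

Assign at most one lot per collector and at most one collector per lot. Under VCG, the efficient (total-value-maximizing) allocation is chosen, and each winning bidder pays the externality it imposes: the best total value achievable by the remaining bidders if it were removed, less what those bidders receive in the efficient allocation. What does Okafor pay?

Okafor pays $22.

Efficient allocation: Bakr→Lot E ($138), Okafor→Lot D ($129), Jensen→Lot F ($144), Rivera→Lot C ($125); total welfare W = $536.
Okafor receives Lot D at value $129, so the others get W − 129 = $407.
Without Okafor: best allocation of the remaining 3 bidders over all 4 lots is Bakr→Lot D ($160), Jensen→Lot F ($144), Rivera→Lot C ($125), total $429.
VCG payment = (others' best without Okafor) − (others' welfare with Okafor) = 429 − 407 = $22.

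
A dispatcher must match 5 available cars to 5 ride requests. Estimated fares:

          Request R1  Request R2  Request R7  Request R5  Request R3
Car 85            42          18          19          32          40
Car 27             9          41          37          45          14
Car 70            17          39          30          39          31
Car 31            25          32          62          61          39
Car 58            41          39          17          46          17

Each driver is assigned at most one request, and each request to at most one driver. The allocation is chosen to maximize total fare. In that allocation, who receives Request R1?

Car 58 receives Request R1.

This is a one-to-one assignment (maximum-weight bipartite matching).
Optimal: Car 85→Request R3 ($40), Car 27→Request R5 ($45), Car 70→Request R2 ($39), Car 31→Request R7 ($62), Car 58→Request R1 ($41) — total 40+45+39+62+41 = $227.
Row-greedy (each driver in turn takes its best remaining request) gives $205, worse by 22.
Next-best assignment: Car 85→Request R3, Car 27→Request R2, Car 70→Request R5, Car 31→Request R7, Car 58→Request R1 = $223.
Car 58's own top request is Request R5 ($46), but forcing Car 58→Request R5 and reassigning the rest optimally gives only $222 — worse by 5.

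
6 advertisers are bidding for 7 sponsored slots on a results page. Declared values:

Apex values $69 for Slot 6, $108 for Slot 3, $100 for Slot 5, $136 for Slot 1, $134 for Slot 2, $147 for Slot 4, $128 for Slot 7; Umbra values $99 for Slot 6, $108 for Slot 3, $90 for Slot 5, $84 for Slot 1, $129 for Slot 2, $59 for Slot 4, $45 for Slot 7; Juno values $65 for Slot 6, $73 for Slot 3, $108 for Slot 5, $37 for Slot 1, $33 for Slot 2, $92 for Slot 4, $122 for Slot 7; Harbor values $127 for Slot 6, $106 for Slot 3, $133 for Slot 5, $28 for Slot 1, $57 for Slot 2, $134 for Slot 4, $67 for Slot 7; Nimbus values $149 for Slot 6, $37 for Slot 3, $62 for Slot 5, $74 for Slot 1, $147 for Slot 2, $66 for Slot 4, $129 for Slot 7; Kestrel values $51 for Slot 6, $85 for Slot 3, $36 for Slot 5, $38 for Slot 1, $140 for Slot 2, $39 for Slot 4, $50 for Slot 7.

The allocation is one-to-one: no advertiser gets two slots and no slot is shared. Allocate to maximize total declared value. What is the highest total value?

Optimal: Apex→Slot 4 ($147), Umbra→Slot 3 ($108), Juno→Slot 7 ($122), Harbor→Slot 5 ($133), Nimbus→Slot 6 ($149), Kestrel→Slot 2 ($140) — total 147+108+122+133+149+140 = $799.
Column-greedy (each slot in turn goes to its best remaining advertiser) gives $706, worse by 93.

Max total: $799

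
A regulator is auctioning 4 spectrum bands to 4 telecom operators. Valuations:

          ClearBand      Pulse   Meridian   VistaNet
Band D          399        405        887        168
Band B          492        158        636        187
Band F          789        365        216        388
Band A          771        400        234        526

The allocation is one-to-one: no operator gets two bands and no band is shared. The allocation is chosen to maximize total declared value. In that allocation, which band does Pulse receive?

Optimal: ClearBand→Band F ($789M), Pulse→Band B ($158M), Meridian→Band D ($887M), VistaNet→Band A ($526M) — total 789+158+887+526 = $2360M.
Row-greedy (each operator in turn takes its best remaining band) gives $2356M, worse by 4.
Next-best assignment: ClearBand→Band F, Pulse→Band D, Meridian→Band B, VistaNet→Band A = $2356M.
No other one-to-one assignment exceeds $2360M.
Pulse's own top band is Band D ($405M), but forcing Pulse→Band D and reassigning the rest optimally gives only $2356M — worse by 4.

Pulse receives Band B.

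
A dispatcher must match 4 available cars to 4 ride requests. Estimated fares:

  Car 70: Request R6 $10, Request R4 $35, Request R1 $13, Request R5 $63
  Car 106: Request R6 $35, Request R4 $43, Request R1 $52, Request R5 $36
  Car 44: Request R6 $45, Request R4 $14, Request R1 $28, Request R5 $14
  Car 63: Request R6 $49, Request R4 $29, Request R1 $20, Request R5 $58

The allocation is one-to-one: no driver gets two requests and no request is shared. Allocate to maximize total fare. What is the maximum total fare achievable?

Optimal: Car 70→Request R4 ($35), Car 106→Request R1 ($52), Car 44→Request R6 ($45), Car 63→Request R5 ($58) — total 35+52+45+58 = $190.
Row-greedy (each driver in turn takes its best remaining request) gives $189, worse by 1.
Next-best assignment: Car 70→Request R5, Car 106→Request R1, Car 44→Request R6, Car 63→Request R4 = $189.
Swapping Car 70↔Car 106 (Car 70→Request R1 $13, Car 106→Request R4 $43) loses 31.
No other one-to-one assignment exceeds $190.

Max total: $190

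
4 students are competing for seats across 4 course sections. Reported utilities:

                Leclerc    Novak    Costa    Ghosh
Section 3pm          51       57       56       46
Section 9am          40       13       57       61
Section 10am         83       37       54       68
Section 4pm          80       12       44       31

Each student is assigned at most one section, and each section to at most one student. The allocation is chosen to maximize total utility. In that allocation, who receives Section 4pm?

This is the linear assignment problem.
Optimal: Leclerc→Section 4pm (80 points), Novak→Section 3pm (57 points), Costa→Section 9am (57 points), Ghosh→Section 10am (68 points) — total 80+57+57+68 = 262 points.
Max-entry greedy (repeatedly take the single best remaining cell) gives 245 points, worse by 17.
Swapping Ghosh↔Leclerc (Ghosh→Section 4pm 31 points, Leclerc→Section 10am 83 points) loses 34.
Leclerc's own top section is Section 10am (83 points), but forcing Leclerc→Section 10am and reassigning the rest optimally gives only 245 points — worse by 17.

Leclerc receives Section 4pm.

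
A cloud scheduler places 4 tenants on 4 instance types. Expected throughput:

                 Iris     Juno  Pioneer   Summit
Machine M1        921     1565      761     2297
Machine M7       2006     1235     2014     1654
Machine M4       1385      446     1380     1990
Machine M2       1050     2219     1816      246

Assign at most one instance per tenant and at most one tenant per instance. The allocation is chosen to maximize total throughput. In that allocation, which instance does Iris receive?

Iris receives Machine M4.

Optimal: Iris→Machine M4 (1385 ops/s), Juno→Machine M2 (2219 ops/s), Pioneer→Machine M7 (2014 ops/s), Summit→Machine M1 (2297 ops/s) — total 1385+2219+2014+2297 = 7915 ops/s.
Row-greedy (each tenant in turn takes its best remaining instance) gives 7902 ops/s, worse by 13.
Iris's own top instance is Machine M7 (2006 ops/s), but forcing Iris→Machine M7 and reassigning the rest optimally gives only 7902 ops/s — worse by 13.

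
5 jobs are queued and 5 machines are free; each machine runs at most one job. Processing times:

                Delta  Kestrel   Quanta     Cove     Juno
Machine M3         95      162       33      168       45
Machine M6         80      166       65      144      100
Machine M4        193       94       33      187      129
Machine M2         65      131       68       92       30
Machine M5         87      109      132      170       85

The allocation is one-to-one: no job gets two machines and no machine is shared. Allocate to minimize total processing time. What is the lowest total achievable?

Optimal: Delta→Machine M6 (80 min), Kestrel→Machine M5 (109 min), Quanta→Machine M4 (33 min), Cove→Machine M2 (92 min), Juno→Machine M3 (45 min) — total 80+109+33+92+45 = 359 min.
Next-best assignment: Delta→Machine M5, Kestrel→Machine M4, Quanta→Machine M6, Cove→Machine M2, Juno→Machine M3 = 383 min.
Every other assignment is strictly worse.

Minimum total: 359 min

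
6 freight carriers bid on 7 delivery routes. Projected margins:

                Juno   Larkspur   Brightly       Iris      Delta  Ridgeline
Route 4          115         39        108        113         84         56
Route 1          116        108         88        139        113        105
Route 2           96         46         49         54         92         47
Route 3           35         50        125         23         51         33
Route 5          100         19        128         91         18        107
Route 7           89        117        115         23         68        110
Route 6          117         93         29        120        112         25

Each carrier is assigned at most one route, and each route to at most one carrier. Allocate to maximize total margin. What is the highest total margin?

Maximum total: $715k

Treat this as an assignment problem: match each carrier to one route.
Optimal: Juno→Route 4 ($115k), Larkspur→Route 7 ($117k), Brightly→Route 3 ($125k), Iris→Route 1 ($139k), Delta→Route 6 ($112k), Ridgeline→Route 5 ($107k) — total 115+117+125+139+112+107 = $715k.
Next-best assignment: Juno→Route 4, Larkspur→Route 7, Brightly→Route 3, Iris→Route 6, Delta→Route 1, Ridgeline→Route 5 = $697k.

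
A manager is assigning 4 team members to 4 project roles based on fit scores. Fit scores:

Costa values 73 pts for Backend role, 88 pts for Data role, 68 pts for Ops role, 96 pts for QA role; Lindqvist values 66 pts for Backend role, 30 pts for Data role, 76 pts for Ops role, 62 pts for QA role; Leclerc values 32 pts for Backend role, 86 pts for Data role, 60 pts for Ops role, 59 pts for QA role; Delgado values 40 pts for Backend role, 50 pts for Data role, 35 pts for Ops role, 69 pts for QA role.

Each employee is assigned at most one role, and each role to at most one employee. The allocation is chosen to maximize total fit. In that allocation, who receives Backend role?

Costa receives Backend role.

This is the linear assignment problem.
Optimal: Costa→Backend role (73 pts), Lindqvist→Ops role (76 pts), Leclerc→Data role (86 pts), Delgado→QA role (69 pts) — total 73+76+86+69 = 304 pts.
Row-greedy (each employee in turn takes its best remaining role) gives 298 pts, worse by 6.
Next-best assignment: Costa→QA role, Lindqvist→Ops role, Leclerc→Data role, Delgado→Backend role = 298 pts.
Every other assignment is strictly worse.
Costa's own top role is QA role (96 pts), but forcing Costa→QA role and reassigning the rest optimally gives only 298 pts — worse by 6.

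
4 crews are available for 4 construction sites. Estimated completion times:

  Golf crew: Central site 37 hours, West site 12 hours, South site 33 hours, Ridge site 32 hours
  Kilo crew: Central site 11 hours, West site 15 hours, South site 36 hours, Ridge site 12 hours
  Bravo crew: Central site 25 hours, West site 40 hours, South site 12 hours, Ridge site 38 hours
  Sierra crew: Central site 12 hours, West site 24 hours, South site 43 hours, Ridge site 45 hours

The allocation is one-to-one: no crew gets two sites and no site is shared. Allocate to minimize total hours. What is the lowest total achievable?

Optimal: Golf crew→West site (12 hours), Kilo crew→Ridge site (12 hours), Bravo crew→South site (12 hours), Sierra crew→Central site (12 hours) — total 12+12+12+12 = 48 hours.
Row-greedy (each crew in turn takes its cheapest remaining site) gives 80 hours, worse by 32.
Swapping Kilo crew↔Bravo crew (Kilo crew→South site 36 hours, Bravo crew→Ridge site 38 hours) adds 50.

Min total: 48 hours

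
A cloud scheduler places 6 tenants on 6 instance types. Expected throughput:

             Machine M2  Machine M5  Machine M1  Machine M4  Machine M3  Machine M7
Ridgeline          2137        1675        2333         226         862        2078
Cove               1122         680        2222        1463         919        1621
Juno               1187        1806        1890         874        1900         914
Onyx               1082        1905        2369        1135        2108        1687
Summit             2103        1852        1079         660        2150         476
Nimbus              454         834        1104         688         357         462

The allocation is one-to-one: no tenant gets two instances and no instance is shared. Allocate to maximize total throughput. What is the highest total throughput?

Max total: 11005 ops/s

Optimal: Ridgeline→Machine M7 (2078 ops/s), Cove→Machine M1 (2222 ops/s), Juno→Machine M5 (1806 ops/s), Onyx→Machine M3 (2108 ops/s), Summit→Machine M2 (2103 ops/s), Nimbus→Machine M4 (688 ops/s) — total 2078+2222+1806+2108+2103+688 = 11005 ops/s.
Row-greedy (each tenant in turn takes its best remaining instance) gives 10550 ops/s, worse by 455.
No other one-to-one assignment exceeds 11005 ops/s.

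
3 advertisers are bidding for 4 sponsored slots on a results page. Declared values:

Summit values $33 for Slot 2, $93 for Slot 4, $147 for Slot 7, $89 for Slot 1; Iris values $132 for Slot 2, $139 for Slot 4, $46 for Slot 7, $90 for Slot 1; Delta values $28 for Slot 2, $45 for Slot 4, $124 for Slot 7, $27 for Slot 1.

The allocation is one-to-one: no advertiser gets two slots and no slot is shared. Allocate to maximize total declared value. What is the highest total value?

This is the linear assignment problem.
Optimal: Summit→Slot 1 ($89), Iris→Slot 4 ($139), Delta→Slot 7 ($124) — total 89+139+124 = $352.
Checked against all permutations: $352 is optimal.

Max total: $352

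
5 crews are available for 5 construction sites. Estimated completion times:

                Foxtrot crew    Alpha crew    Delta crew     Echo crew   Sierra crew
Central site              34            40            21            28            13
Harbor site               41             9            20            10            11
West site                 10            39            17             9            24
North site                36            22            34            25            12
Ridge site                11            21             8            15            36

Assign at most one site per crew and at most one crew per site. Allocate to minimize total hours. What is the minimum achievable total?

Optimal: Foxtrot crew→Ridge site (11 hours), Alpha crew→Harbor site (9 hours), Delta crew→Central site (21 hours), Echo crew→West site (9 hours), Sierra crew→North site (12 hours) — total 11+9+21+9+12 = 62 hours.

Minimum total: 62 hours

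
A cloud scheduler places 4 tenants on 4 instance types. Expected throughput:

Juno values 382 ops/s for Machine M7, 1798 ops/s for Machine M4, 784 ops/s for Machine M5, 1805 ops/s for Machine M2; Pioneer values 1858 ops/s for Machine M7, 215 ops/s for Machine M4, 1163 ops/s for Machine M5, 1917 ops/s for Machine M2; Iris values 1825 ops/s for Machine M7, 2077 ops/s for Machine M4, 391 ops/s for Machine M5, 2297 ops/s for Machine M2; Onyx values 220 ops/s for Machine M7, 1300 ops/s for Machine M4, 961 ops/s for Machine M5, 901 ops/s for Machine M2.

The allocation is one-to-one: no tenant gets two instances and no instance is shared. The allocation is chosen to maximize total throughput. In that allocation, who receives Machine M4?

Optimal: Juno→Machine M4 (1798 ops/s), Pioneer→Machine M7 (1858 ops/s), Iris→Machine M2 (2297 ops/s), Onyx→Machine M5 (961 ops/s) — total 1798+1858+2297+961 = 6914 ops/s.
Row-greedy (each tenant in turn takes its best remaining instance) gives 6701 ops/s, worse by 213.
Swapping Juno↔Pioneer (Juno→Machine M7 382 ops/s, Pioneer→Machine M4 215 ops/s) loses 3059.
Juno's own top instance is Machine M2 (1805 ops/s), but forcing Juno→Machine M2 and reassigning the rest optimally gives only 6701 ops/s — worse by 213.

Juno receives Machine M4.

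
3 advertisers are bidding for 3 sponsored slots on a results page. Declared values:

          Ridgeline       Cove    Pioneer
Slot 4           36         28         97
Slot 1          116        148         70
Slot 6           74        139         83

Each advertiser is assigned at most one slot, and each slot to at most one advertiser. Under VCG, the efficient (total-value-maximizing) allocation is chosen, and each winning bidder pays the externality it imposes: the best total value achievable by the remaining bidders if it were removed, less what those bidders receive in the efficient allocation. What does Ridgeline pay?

Efficient allocation: Ridgeline→Slot 1 ($116), Cove→Slot 6 ($139), Pioneer→Slot 4 ($97); total welfare W = $352.
Ridgeline receives Slot 1 at value $116, so the others get W − 116 = $236.
Without Ridgeline: best allocation of the remaining 2 bidders over all 3 slots is Cove→Slot 1 ($148), Pioneer→Slot 4 ($97), total $245.
VCG payment = (others' best without Ridgeline) − (others' welfare with Ridgeline) = 245 − 236 = $9.

Ridgeline pays $9.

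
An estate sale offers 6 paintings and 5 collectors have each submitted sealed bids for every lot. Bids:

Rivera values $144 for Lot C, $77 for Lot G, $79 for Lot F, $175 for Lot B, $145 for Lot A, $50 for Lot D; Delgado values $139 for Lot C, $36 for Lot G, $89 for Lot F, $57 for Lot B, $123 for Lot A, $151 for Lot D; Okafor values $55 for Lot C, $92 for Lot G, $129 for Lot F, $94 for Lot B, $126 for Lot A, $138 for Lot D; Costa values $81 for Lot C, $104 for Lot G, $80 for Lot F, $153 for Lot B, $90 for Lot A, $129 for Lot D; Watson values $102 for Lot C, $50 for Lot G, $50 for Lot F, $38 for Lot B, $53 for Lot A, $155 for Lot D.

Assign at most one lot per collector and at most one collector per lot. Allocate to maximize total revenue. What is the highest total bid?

Max total: $721

Optimal: Rivera→Lot A ($145), Delgado→Lot C ($139), Okafor→Lot F ($129), Costa→Lot B ($153), Watson→Lot D ($155) — total 145+139+129+153+155 = $721.
Row-greedy (each collector in turn takes its best remaining lot) gives $661, worse by 60.
No other one-to-one assignment exceeds $721.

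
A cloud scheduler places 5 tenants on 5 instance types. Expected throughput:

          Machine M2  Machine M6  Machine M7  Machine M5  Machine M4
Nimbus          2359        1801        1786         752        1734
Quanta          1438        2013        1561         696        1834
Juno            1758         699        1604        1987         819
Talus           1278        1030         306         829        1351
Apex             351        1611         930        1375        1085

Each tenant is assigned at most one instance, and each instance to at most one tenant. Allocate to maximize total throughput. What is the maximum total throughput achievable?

Optimal: Nimbus→Machine M2 (2359 ops/s), Quanta→Machine M7 (1561 ops/s), Juno→Machine M5 (1987 ops/s), Talus→Machine M4 (1351 ops/s), Apex→Machine M6 (1611 ops/s) — total 2359+1561+1987+1351+1611 = 8869 ops/s.

Maximum total: 8869 ops/s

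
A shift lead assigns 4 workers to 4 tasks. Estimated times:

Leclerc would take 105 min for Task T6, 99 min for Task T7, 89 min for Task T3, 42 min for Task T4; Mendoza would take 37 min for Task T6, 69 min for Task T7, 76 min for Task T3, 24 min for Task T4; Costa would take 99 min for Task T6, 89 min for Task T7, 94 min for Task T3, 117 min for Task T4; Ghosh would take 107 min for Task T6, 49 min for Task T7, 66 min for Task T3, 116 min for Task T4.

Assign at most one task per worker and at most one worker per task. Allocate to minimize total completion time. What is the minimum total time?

Optimal: Leclerc→Task T4 (42 min), Mendoza→Task T6 (37 min), Costa→Task T3 (94 min), Ghosh→Task T7 (49 min) — total 42+37+94+49 = 222 min.
Row-greedy (each worker in turn takes its cheapest remaining task) gives 234 min, worse by 12.
No other one-to-one assignment undercuts 222 min.

Minimum total: 222 min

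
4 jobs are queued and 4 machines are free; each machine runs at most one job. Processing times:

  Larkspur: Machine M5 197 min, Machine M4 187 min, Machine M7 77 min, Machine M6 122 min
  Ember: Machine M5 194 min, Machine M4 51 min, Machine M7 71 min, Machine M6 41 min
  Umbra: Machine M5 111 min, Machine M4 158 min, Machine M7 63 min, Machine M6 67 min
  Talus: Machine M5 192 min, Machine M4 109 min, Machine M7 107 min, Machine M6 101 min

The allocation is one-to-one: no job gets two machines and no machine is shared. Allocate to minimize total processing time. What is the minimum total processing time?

Treat this as an assignment problem: match each job to one machine.
Optimal: Larkspur→Machine M7 (77 min), Ember→Machine M6 (41 min), Umbra→Machine M5 (111 min), Talus→Machine M4 (109 min) — total 77+41+111+109 = 338 min.
Column-greedy (each machine in turn goes to its cheapest remaining job) gives 340 min, worse by 2.
Next-best assignment: Larkspur→Machine M7, Ember→Machine M4, Umbra→Machine M5, Talus→Machine M6 = 340 min.
Swapping Umbra↔Talus (Umbra→Machine M4 158 min, Talus→Machine M5 192 min) adds 130.

Minimum total: 338 min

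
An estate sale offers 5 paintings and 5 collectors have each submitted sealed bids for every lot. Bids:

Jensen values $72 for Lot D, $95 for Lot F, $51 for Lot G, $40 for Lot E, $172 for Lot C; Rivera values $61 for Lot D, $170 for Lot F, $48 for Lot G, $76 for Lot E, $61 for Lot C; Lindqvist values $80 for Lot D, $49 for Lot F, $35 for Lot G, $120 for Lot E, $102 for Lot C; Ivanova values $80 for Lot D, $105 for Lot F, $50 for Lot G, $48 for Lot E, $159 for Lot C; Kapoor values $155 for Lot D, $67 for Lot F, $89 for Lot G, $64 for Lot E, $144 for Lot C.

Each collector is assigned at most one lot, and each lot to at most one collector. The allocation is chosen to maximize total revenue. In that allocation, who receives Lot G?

This is a one-to-one assignment (maximum-weight bipartite matching).
Optimal: Jensen→Lot C ($172), Rivera→Lot F ($170), Lindqvist→Lot E ($120), Ivanova→Lot G ($50), Kapoor→Lot D ($155) — total 172+170+120+50+155 = $667.
Row-greedy (each collector in turn takes its best remaining lot) gives $631, worse by 36.
Next-best assignment: Jensen→Lot G, Rivera→Lot F, Lindqvist→Lot E, Ivanova→Lot C, Kapoor→Lot D = $655.
Ivanova's own top lot is Lot C ($159), but forcing Ivanova→Lot C and reassigning the rest optimally gives only $655 — worse by 12.

Ivanova receives Lot G.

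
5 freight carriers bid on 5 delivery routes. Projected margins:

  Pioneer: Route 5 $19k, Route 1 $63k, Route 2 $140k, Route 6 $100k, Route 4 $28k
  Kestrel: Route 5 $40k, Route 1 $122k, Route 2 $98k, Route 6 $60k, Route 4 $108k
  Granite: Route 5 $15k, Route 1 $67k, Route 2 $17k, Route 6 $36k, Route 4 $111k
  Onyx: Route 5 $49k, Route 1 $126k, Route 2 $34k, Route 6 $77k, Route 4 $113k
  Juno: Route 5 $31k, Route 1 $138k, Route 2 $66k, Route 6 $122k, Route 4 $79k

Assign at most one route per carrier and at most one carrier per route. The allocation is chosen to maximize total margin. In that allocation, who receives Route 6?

Juno receives Route 6.

Optimal: Pioneer→Route 2 ($140k), Kestrel→Route 1 ($122k), Granite→Route 4 ($111k), Onyx→Route 5 ($49k), Juno→Route 6 ($122k) — total 140+122+111+49+122 = $544k.
Row-greedy (each carrier in turn takes its best remaining route) gives $481k, worse by 63.
Next-best assignment: Pioneer→Route 2, Kestrel→Route 5, Granite→Route 4, Onyx→Route 1, Juno→Route 6 = $539k.
Checked against all permutations: $544k is optimal.
Juno's own top route is Route 1 ($138k), but forcing Juno→Route 1 and reassigning the rest optimally gives only $506k — worse by 38.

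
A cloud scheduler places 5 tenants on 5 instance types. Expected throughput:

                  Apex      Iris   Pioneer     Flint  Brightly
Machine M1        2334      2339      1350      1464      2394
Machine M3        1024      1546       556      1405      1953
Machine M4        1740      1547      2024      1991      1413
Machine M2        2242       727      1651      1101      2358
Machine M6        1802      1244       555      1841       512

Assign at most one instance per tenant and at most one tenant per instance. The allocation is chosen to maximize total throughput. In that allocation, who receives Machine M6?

Optimal: Apex→Machine M2 (2242 ops/s), Iris→Machine M1 (2339 ops/s), Pioneer→Machine M4 (2024 ops/s), Flint→Machine M6 (1841 ops/s), Brightly→Machine M3 (1953 ops/s) — total 2242+2339+2024+1841+1953 = 10399 ops/s.
Row-greedy (each tenant in turn takes its best remaining instance) gives 9326 ops/s, worse by 1073.
Flint's own top instance is Machine M4 (1991 ops/s), but forcing Flint→Machine M4 and reassigning the rest optimally gives only 9736 ops/s — worse by 663.

Flint receives Machine M6.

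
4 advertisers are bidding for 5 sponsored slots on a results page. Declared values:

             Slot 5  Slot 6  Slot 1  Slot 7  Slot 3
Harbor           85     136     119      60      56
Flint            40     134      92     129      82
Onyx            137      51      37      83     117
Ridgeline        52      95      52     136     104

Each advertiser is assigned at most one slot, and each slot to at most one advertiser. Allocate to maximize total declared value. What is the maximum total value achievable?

Max total: $526

Optimal: Harbor→Slot 1 ($119), Flint→Slot 6 ($134), Onyx→Slot 5 ($137), Ridgeline→Slot 7 ($136) — total 119+134+137+136 = $526.
Row-greedy (each advertiser in turn takes its best remaining slot) gives $506, worse by 20.
Swapping Ridgeline↔Harbor (Ridgeline→Slot 1 $52, Harbor→Slot 7 $60) loses 143.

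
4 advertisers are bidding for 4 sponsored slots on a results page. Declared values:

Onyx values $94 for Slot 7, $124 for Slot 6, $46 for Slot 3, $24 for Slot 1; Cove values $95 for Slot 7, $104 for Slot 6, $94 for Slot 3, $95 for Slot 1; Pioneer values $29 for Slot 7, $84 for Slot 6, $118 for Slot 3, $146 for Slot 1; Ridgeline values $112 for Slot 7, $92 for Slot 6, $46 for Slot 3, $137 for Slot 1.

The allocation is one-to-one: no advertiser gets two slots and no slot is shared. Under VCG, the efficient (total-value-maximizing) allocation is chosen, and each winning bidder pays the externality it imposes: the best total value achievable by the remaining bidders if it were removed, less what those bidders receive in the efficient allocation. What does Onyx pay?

Onyx pays $10.

Efficient allocation: Onyx→Slot 6 ($124), Cove→Slot 3 ($94), Pioneer→Slot 1 ($146), Ridgeline→Slot 7 ($112); total welfare W = $476.
Onyx receives Slot 6 at value $124, so the others get W − 124 = $352.
Without Onyx: best allocation of the remaining 3 bidders over all 4 slots is Cove→Slot 6 ($104), Pioneer→Slot 1 ($146), Ridgeline→Slot 7 ($112), total $362.
VCG payment = (others' best without Onyx) − (others' welfare with Onyx) = 362 − 352 = $10.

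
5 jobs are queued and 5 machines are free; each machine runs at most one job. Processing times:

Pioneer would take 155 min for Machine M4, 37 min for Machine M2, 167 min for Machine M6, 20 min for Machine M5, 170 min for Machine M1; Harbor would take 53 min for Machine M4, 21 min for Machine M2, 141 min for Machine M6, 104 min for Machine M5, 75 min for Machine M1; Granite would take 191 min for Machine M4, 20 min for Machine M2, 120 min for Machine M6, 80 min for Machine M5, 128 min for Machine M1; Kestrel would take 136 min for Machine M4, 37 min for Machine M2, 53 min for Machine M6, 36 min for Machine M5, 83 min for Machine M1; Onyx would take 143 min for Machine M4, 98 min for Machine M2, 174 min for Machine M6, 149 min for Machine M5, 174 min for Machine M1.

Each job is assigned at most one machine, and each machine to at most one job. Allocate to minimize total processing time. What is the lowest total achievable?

Optimal: Pioneer→Machine M5 (20 min), Harbor→Machine M1 (75 min), Granite→Machine M2 (20 min), Kestrel→Machine M6 (53 min), Onyx→Machine M4 (143 min) — total 20+75+20+53+143 = 311 min.
Next-best assignment: Pioneer→Machine M5, Harbor→Machine M4, Granite→Machine M2, Kestrel→Machine M6, Onyx→Machine M1 = 320 min.

Min total: 311 min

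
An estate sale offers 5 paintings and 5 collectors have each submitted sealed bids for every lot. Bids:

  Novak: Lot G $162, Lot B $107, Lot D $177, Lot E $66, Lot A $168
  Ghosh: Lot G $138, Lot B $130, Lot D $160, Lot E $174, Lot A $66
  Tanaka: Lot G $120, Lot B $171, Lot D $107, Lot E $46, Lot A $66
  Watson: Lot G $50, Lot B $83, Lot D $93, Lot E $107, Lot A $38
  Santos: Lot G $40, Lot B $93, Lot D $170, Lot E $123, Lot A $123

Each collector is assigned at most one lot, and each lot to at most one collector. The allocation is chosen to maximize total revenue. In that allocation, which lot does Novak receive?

Optimal: Novak→Lot A ($168), Ghosh→Lot G ($138), Tanaka→Lot B ($171), Watson→Lot E ($107), Santos→Lot D ($170) — total 168+138+171+107+170 = $754.
Row-greedy (each collector in turn takes its best remaining lot) gives $695, worse by 59.
Next-best assignment: Novak→Lot A, Ghosh→Lot E, Tanaka→Lot B, Watson→Lot G, Santos→Lot D = $733.
Swapping Novak↔Tanaka (Novak→Lot B $107, Tanaka→Lot A $66) loses 166.
Novak's own top lot is Lot D ($177), but forcing Novak→Lot D and reassigning the rest optimally gives only $716 — worse by 38.

Novak receives Lot A.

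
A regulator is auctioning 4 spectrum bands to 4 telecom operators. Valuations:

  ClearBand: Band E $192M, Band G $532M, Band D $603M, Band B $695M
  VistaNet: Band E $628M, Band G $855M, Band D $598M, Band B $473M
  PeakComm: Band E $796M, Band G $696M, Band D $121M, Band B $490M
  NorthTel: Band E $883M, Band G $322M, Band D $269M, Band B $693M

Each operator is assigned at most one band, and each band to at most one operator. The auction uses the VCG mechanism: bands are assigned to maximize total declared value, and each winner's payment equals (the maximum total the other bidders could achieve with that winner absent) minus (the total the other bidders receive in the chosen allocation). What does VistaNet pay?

VistaNet pays $182M.

Efficient allocation: ClearBand→Band D ($603M), VistaNet→Band G ($855M), PeakComm→Band E ($796M), NorthTel→Band B ($693M); total welfare W = $2947M.
VistaNet receives Band G at value $855M, so the others get W − 855 = $2092M.
Without VistaNet: best allocation of the remaining 3 bidders over all 4 bands is ClearBand→Band B ($695M), PeakComm→Band G ($696M), NorthTel→Band E ($883M), total $2274M.
VCG payment = (others' best without VistaNet) − (others' welfare with VistaNet) = 2274 − 2092 = $182M.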